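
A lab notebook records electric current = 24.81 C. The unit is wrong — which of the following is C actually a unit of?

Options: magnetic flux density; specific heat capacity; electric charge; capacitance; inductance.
electric charge

electric current should have units dimensionally equivalent to A (e.g. A).
The given unit 'C' reduces to A * s. Of the listed options, that is the dimensionality of electric charge.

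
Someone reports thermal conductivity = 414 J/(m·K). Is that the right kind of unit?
No

thermal conductivity has SI base units: kg * m / (s^3 * K)
J/(m·K) does NOT reduce to kg * m / (s^3 * K); a valid unit for thermal conductivity would be e.g. W/(m·K).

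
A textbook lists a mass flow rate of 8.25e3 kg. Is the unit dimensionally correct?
No

mass flow rate has SI base units: kg / s
kg does NOT reduce to kg / s; a valid unit for mass flow rate would be e.g. kg/s.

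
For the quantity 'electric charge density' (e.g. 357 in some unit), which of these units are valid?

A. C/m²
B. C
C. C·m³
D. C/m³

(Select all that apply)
D

electric charge density has SI base units: A * s / m^3

Checking each option against A * s / m^3:
  A. C/m²: ✗ does not match
  B. C: ✗ does not match
  C. C·m³: ✗ does not match
  D. C/m³: ✓ matches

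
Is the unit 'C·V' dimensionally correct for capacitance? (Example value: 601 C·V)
No

capacitance has SI base units: A^2 * s^4 / (kg * m^2)
C·V does NOT reduce to A^2 * s^4 / (kg * m^2); a valid unit for capacitance would be e.g. F.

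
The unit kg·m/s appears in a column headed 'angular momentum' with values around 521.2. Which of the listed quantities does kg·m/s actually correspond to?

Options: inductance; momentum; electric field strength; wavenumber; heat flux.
momentum

angular momentum should have units dimensionally equivalent to kg * m^2 / s (e.g. kg·m²/s).
The given unit 'kg·m/s' reduces to kg * m / s. Of the listed options, that is the dimensionality of momentum.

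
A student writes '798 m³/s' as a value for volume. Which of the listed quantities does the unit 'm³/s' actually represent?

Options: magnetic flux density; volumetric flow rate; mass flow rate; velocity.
volumetric flow rate

volume should have units dimensionally equivalent to m^3 (e.g. m³).
The given unit 'm³/s' reduces to m^3 / s. Of the listed options, that is the dimensionality of volumetric flow rate.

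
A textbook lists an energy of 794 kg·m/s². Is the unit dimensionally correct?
No

energy has SI base units: kg * m^2 / s^2
kg·m/s² does NOT reduce to kg * m^2 / s^2; a valid unit for energy would be e.g. J.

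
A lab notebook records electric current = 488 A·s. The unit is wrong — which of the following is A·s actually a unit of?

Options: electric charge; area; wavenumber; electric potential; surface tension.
electric charge

electric current should have units dimensionally equivalent to A (e.g. A).
The given unit 'A·s' reduces to A * s. Of the listed options, that is the dimensionality of electric charge.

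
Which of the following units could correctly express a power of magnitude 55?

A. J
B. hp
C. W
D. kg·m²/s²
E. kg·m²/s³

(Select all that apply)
B, C, E

power has SI base units: kg * m^2 / s^3

Checking each option against kg * m^2 / s^3:
  A. J: ✗ does not match
  B. hp: ✓ matches
  C. W: ✓ matches
  D. kg·m²/s²: ✗ does not match
  E. kg·m²/s³: ✓ matches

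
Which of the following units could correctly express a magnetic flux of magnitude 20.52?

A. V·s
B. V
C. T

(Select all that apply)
A

magnetic flux has SI base units: kg * m^2 / (A * s^2)

Checking each option against kg * m^2 / (A * s^2):
  A. V·s: ✓ matches
  B. V: ✗ does not match
  C. T: ✗ does not match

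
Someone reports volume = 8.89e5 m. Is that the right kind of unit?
No

volume has SI base units: m^3
m does NOT reduce to m^3; a valid unit for volume would be e.g. m³.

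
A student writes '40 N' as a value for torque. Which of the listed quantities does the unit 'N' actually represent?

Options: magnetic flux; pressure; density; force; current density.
force

torque should have units dimensionally equivalent to kg * m^2 / s^2 (e.g. N·m).
The given unit 'N' reduces to kg * m / s^2. Of the listed options, that is the dimensionality of force.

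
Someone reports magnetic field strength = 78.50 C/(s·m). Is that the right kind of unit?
Yes

magnetic field strength has SI base units: A / m
C/(s·m) reduces to the same SI base units, so it is a valid unit for magnetic field strength.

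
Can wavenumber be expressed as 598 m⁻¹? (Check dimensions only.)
Yes

wavenumber has SI base units: 1 / m
m⁻¹ reduces to the same SI base units, so it is a valid unit for wavenumber.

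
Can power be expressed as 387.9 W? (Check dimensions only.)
Yes

power has SI base units: kg * m^2 / s^3
W reduces to the same SI base units, so it is a valid unit for power.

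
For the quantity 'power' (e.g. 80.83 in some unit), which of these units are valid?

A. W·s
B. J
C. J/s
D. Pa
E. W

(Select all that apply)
C, E

power has SI base units: kg * m^2 / s^3

Checking each option against kg * m^2 / s^3:
  A. W·s: ✗ does not match
  B. J: ✗ does not match
  C. J/s: ✓ matches
  D. Pa: ✗ does not match
  E. W: ✓ matches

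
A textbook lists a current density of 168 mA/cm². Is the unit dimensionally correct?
Yes

current density has SI base units: A / m^2
mA/cm² reduces to the same SI base units, so it is a valid unit for current density.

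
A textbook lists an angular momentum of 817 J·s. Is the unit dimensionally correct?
Yes

angular momentum has SI base units: kg * m^2 / s
J·s reduces to the same SI base units, so it is a valid unit for angular momentum.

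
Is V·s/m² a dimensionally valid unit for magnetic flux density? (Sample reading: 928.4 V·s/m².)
Yes

magnetic flux density has SI base units: kg / (A * s^2)
V·s/m² reduces to the same SI base units, so it is a valid unit for magnetic flux density.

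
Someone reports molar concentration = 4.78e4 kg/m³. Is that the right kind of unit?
No

molar concentration has SI base units: mol / m^3
kg/m³ does NOT reduce to mol / m^3; a valid unit for molar concentration would be e.g. mol/m³.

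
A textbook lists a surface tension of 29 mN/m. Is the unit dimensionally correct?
Yes

surface tension has SI base units: kg / s^2
mN/m reduces to the same SI base units, so it is a valid unit for surface tension.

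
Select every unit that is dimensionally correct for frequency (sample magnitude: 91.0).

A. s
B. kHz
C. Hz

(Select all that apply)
B, C

frequency has SI base units: 1 / s

Checking each option against 1 / s:
  A. s: ✗ does not match
  B. kHz: ✓ matches
  C. Hz: ✓ matches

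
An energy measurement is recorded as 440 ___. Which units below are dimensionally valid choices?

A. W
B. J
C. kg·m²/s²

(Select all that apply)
B, C

energy has SI base units: kg * m^2 / s^2

Checking each option against kg * m^2 / s^2:
  A. W: ✗ does not match
  B. J: ✓ matches
  C. kg·m²/s²: ✓ matches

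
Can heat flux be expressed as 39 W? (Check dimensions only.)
No

heat flux has SI base units: kg / s^3
W does NOT reduce to kg / s^3; a valid unit for heat flux would be e.g. W/m².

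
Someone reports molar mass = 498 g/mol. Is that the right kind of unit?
Yes

molar mass has SI base units: kg / mol
g/mol reduces to the same SI base units, so it is a valid unit for molar mass.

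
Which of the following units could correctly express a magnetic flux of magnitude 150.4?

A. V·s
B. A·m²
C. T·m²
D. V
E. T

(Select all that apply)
A, C

magnetic flux has SI base units: kg * m^2 / (A * s^2)

Checking each option against kg * m^2 / (A * s^2):
  A. V·s: ✓ matches
  B. A·m²: ✗ does not match
  C. T·m²: ✓ matches
  D. V: ✗ does not match
  E. T: ✗ does not match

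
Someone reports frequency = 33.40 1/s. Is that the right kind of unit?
Yes

frequency has SI base units: 1 / s
1/s reduces to the same SI base units, so it is a valid unit for frequency.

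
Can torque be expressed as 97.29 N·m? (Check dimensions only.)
Yes

torque has SI base units: kg * m^2 / s^2
N·m reduces to the same SI base units, so it is a valid unit for torque.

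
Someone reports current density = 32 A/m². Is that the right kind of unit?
Yes

current density has SI base units: A / m^2
A/m² reduces to the same SI base units, so it is a valid unit for current density.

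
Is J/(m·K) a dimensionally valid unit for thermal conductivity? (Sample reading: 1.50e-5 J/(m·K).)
No

thermal conductivity has SI base units: kg * m / (s^3 * K)
J/(m·K) does NOT reduce to kg * m / (s^3 * K); a valid unit for thermal conductivity would be e.g. W/(m·K).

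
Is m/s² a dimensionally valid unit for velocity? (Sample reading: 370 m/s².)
No

velocity has SI base units: m / s
m/s² does NOT reduce to m / s; a valid unit for velocity would be e.g. m/s.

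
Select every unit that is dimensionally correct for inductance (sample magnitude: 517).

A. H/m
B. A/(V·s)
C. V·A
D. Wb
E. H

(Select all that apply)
E

inductance has SI base units: kg * m^2 / (A^2 * s^2)

Checking each option against kg * m^2 / (A^2 * s^2):
  A. H/m: ✗ does not match
  B. A/(V·s): ✗ does not match
  C. V·A: ✗ does not match
  D. Wb: ✗ does not match
  E. H: ✓ matches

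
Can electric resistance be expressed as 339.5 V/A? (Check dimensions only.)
Yes

electric resistance has SI base units: kg * m^2 / (A^2 * s^3)
V/A reduces to the same SI base units, so it is a valid unit for electric resistance.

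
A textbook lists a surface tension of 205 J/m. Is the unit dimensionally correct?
No

surface tension has SI base units: kg / s^2
J/m does NOT reduce to kg / s^2; a valid unit for surface tension would be e.g. N/m.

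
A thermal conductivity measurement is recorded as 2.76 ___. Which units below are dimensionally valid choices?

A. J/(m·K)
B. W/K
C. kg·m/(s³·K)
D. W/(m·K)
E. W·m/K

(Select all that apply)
C, D

thermal conductivity has SI base units: kg * m / (s^3 * K)

Checking each option against kg * m / (s^3 * K):
  A. J/(m·K): ✗ does not match
  B. W/K: ✗ does not match
  C. kg·m/(s³·K): ✓ matches
  D. W/(m·K): ✓ matches
  E. W·m/K: ✗ does not match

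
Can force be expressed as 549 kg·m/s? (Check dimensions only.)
No

force has SI base units: kg * m / s^2
kg·m/s does NOT reduce to kg * m / s^2; a valid unit for force would be e.g. N.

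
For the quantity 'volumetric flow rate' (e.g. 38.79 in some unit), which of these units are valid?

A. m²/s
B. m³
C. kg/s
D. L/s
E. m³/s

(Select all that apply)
D, E

volumetric flow rate has SI base units: m^3 / s

Checking each option against m^3 / s:
  A. m²/s: ✗ does not match
  B. m³: ✗ does not match
  C. kg/s: ✗ does not match
  D. L/s: ✓ matches
  E. m³/s: ✓ matches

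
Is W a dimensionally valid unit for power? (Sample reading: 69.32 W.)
Yes

power has SI base units: kg * m^2 / s^3
W reduces to the same SI base units, so it is a valid unit for power.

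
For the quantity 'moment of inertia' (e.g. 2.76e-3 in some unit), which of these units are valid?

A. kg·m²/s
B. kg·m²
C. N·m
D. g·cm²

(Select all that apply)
B, D

moment of inertia has SI base units: kg * m^2

Checking each option against kg * m^2:
  A. kg·m²/s: ✗ does not match
  B. kg·m²: ✓ matches
  C. N·m: ✗ does not match
  D. g·cm²: ✓ matches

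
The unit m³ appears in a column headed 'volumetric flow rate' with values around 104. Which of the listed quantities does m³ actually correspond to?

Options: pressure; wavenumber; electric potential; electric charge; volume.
volume

volumetric flow rate should have units dimensionally equivalent to m^3 / s (e.g. m³/s).
The given unit 'm³' reduces to m^3. Of the listed options, that is the dimensionality of volume.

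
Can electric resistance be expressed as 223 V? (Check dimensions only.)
No

electric resistance has SI base units: kg * m^2 / (A^2 * s^3)
V does NOT reduce to kg * m^2 / (A^2 * s^3); a valid unit for electric resistance would be e.g. Ω.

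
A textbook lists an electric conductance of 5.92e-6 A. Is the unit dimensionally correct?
No

electric conductance has SI base units: A^2 * s^3 / (kg * m^2)
A does NOT reduce to A^2 * s^3 / (kg * m^2); a valid unit for electric conductance would be e.g. S.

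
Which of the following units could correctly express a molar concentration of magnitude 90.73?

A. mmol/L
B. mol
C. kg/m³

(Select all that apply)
A

molar concentration has SI base units: mol / m^3

Checking each option against mol / m^3:
  A. mmol/L: ✓ matches
  B. mol: ✗ does not match
  C. kg/m³: ✗ does not match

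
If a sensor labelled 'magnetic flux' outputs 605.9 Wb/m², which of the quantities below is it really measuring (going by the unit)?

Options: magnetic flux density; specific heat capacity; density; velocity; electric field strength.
magnetic flux density

magnetic flux should have units dimensionally equivalent to kg * m^2 / (A * s^2) (e.g. Wb).
The given unit 'Wb/m²' reduces to kg / (A * s^2). Of the listed options, that is the dimensionality of magnetic flux density.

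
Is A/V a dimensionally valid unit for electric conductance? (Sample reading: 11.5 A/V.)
Yes

electric conductance has SI base units: A^2 * s^3 / (kg * m^2)
A/V reduces to the same SI base units, so it is a valid unit for electric conductance.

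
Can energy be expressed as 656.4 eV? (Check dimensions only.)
Yes

energy has SI base units: kg * m^2 / s^2
eV reduces to the same SI base units, so it is a valid unit for energy.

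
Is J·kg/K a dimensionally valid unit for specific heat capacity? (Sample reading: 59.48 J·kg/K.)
No

specific heat capacity has SI base units: m^2 / (s^2 * K)
J·kg/K does NOT reduce to m^2 / (s^2 * K); a valid unit for specific heat capacity would be e.g. J/(kg·K).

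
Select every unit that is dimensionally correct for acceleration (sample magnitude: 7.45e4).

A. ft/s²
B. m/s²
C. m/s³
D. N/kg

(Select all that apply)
A, B, D

acceleration has SI base units: m / s^2

Checking each option against m / s^2:
  A. ft/s²: ✓ matches
  B. m/s²: ✓ matches
  C. m/s³: ✗ does not match
  D. N/kg: ✓ matches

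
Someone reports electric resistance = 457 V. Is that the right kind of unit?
No

electric resistance has SI base units: kg * m^2 / (A^2 * s^3)
V does NOT reduce to kg * m^2 / (A^2 * s^3); a valid unit for electric resistance would be e.g. Ω.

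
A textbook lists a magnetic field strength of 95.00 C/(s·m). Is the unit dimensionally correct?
Yes

magnetic field strength has SI base units: A / m
C/(s·m) reduces to the same SI base units, so it is a valid unit for magnetic field strength.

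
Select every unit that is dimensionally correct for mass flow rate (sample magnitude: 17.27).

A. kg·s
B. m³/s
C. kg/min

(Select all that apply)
C

mass flow rate has SI base units: kg / s

Checking each option against kg / s:
  A. kg·s: ✗ does not match
  B. m³/s: ✗ does not match
  C. kg/min: ✓ matches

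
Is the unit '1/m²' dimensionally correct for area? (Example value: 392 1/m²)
No

area has SI base units: m^2
1/m² does NOT reduce to m^2; a valid unit for area would be e.g. m².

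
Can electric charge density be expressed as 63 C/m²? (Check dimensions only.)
No

electric charge density has SI base units: A * s / m^3
C/m² does NOT reduce to A * s / m^3; a valid unit for electric charge density would be e.g. C/m³.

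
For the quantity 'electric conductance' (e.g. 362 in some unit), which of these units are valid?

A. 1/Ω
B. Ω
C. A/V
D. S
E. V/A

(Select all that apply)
A, C, D

electric conductance has SI base units: A^2 * s^3 / (kg * m^2)

Checking each option against A^2 * s^3 / (kg * m^2):
  A. 1/Ω: ✓ matches
  B. Ω: ✗ does not match
  C. A/V: ✓ matches
  D. S: ✓ matches
  E. V/A: ✗ does not match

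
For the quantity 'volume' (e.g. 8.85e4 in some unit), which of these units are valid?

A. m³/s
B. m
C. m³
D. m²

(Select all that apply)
C

volume has SI base units: m^3

Checking each option against m^3:
  A. m³/s: ✗ does not match
  B. m: ✗ does not match
  C. m³: ✓ matches
  D. m²: ✗ does not match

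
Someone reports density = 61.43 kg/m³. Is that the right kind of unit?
Yes

density has SI base units: kg / m^3
kg/m³ reduces to the same SI base units, so it is a valid unit for density.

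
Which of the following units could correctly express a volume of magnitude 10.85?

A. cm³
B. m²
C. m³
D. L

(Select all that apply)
A, C, D

volume has SI base units: m^3

Checking each option against m^3:
  A. cm³: ✓ matches
  B. m²: ✗ does not match
  C. m³: ✓ matches
  D. L: ✓ matches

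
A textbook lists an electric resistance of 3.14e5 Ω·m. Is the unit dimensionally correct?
No

electric resistance has SI base units: kg * m^2 / (A^2 * s^3)
Ω·m does NOT reduce to kg * m^2 / (A^2 * s^3); a valid unit for electric resistance would be e.g. Ω.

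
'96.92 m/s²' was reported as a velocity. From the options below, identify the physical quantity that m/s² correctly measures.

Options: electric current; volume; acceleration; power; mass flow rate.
acceleration

velocity should have units dimensionally equivalent to m / s (e.g. m/s).
The given unit 'm/s²' reduces to m / s^2. Of the listed options, that is the dimensionality of acceleration.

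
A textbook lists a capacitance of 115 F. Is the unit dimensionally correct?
Yes

capacitance has SI base units: A^2 * s^4 / (kg * m^2)
F reduces to the same SI base units, so it is a valid unit for capacitance.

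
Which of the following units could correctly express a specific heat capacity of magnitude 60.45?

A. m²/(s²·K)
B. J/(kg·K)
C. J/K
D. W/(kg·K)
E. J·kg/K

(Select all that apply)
A, B

specific heat capacity has SI base units: m^2 / (s^2 * K)

Checking each option against m^2 / (s^2 * K):
  A. m²/(s²·K): ✓ matches
  B. J/(kg·K): ✓ matches
  C. J/K: ✗ does not match
  D. W/(kg·K): ✗ does not match
  E. J·kg/K: ✗ does not match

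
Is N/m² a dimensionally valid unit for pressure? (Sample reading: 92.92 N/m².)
Yes

pressure has SI base units: kg / (m * s^2)
N/m² reduces to the same SI base units, so it is a valid unit for pressure.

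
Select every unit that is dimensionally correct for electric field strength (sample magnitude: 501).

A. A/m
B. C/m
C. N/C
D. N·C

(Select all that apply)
C

electric field strength has SI base units: kg * m / (A * s^3)

Checking each option against kg * m / (A * s^3):
  A. A/m: ✗ does not match
  B. C/m: ✗ does not match
  C. N/C: ✓ matches
  D. N·C: ✗ does not match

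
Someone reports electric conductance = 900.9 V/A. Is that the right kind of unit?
No

electric conductance has SI base units: A^2 * s^3 / (kg * m^2)
V/A does NOT reduce to A^2 * s^3 / (kg * m^2); a valid unit for electric conductance would be e.g. S.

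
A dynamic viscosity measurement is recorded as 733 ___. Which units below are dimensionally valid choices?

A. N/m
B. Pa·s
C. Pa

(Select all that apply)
B

dynamic viscosity has SI base units: kg / (m * s)

Checking each option against kg / (m * s):
  A. N/m: ✗ does not match
  B. Pa·s: ✓ matches
  C. Pa: ✗ does not match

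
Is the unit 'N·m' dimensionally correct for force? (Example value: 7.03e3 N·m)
No

force has SI base units: kg * m / s^2
N·m does NOT reduce to kg * m / s^2; a valid unit for force would be e.g. N.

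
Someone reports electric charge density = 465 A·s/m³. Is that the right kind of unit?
Yes

electric charge density has SI base units: A * s / m^3
A·s/m³ reduces to the same SI base units, so it is a valid unit for electric charge density.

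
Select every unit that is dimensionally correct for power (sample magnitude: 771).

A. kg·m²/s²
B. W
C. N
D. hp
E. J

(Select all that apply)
B, D

power has SI base units: kg * m^2 / s^3

Checking each option against kg * m^2 / s^3:
  A. kg·m²/s²: ✗ does not match
  B. W: ✓ matches
  C. N: ✗ does not match
  D. hp: ✓ matches
  E. J: ✗ does not match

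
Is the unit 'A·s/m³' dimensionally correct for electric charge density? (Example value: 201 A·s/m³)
Yes

electric charge density has SI base units: A * s / m^3
A·s/m³ reduces to the same SI base units, so it is a valid unit for electric charge density.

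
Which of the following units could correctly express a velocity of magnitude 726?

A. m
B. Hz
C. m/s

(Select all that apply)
C

velocity has SI base units: m / s

Checking each option against m / s:
  A. m: ✗ does not match
  B. Hz: ✗ does not match
  C. m/s: ✓ matches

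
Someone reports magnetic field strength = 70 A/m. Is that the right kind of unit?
Yes

magnetic field strength has SI base units: A / m
A/m reduces to the same SI base units, so it is a valid unit for magnetic field strength.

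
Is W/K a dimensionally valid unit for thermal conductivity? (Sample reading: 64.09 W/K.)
No

thermal conductivity has SI base units: kg * m / (s^3 * K)
W/K does NOT reduce to kg * m / (s^3 * K); a valid unit for thermal conductivity would be e.g. W/(m·K).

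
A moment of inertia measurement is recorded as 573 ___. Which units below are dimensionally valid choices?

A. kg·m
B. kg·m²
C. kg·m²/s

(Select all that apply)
B

moment of inertia has SI base units: kg * m^2

Checking each option against kg * m^2:
  A. kg·m: ✗ does not match
  B. kg·m²: ✓ matches
  C. kg·m²/s: ✗ does not match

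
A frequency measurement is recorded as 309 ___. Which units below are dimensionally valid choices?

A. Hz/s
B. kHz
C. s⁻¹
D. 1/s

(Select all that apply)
B, C, D

frequency has SI base units: 1 / s

Checking each option against 1 / s:
  A. Hz/s: ✗ does not match
  B. kHz: ✓ matches
  C. s⁻¹: ✓ matches
  D. 1/s: ✓ matches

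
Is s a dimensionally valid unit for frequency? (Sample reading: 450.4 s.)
No

frequency has SI base units: 1 / s
s does NOT reduce to 1 / s; a valid unit for frequency would be e.g. Hz.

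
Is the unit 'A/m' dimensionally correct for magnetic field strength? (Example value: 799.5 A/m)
Yes

magnetic field strength has SI base units: A / m
A/m reduces to the same SI base units, so it is a valid unit for magnetic field strength.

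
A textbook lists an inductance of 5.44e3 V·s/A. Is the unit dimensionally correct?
Yes

inductance has SI base units: kg * m^2 / (A^2 * s^2)
V·s/A reduces to the same SI base units, so it is a valid unit for inductance.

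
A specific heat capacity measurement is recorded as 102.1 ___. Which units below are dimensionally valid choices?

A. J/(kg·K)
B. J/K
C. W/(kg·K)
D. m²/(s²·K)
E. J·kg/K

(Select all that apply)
A, D

specific heat capacity has SI base units: m^2 / (s^2 * K)

Checking each option against m^2 / (s^2 * K):
  A. J/(kg·K): ✓ matches
  B. J/K: ✗ does not match
  C. W/(kg·K): ✗ does not match
  D. m²/(s²·K): ✓ matches
  E. J·kg/K: ✗ does not match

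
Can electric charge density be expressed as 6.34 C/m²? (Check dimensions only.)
No

electric charge density has SI base units: A * s / m^3
C/m² does NOT reduce to A * s / m^3; a valid unit for electric charge density would be e.g. C/m³.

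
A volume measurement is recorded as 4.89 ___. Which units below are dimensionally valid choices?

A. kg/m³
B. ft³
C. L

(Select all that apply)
B, C

volume has SI base units: m^3

Checking each option against m^3:
  A. kg/m³: ✗ does not match
  B. ft³: ✓ matches
  C. L: ✓ matches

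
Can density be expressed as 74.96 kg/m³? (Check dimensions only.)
Yes

density has SI base units: kg / m^3
kg/m³ reduces to the same SI base units, so it is a valid unit for density.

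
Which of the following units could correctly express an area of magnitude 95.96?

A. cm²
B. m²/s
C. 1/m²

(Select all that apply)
A

area has SI base units: m^2

Checking each option against m^2:
  A. cm²: ✓ matches
  B. m²/s: ✗ does not match
  C. 1/m²: ✗ does not match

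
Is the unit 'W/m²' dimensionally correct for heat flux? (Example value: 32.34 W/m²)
Yes

heat flux has SI base units: kg / s^3
W/m² reduces to the same SI base units, so it is a valid unit for heat flux.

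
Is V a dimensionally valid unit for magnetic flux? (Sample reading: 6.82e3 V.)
No

magnetic flux has SI base units: kg * m^2 / (A * s^2)
V does NOT reduce to kg * m^2 / (A * s^2); a valid unit for magnetic flux would be e.g. Wb.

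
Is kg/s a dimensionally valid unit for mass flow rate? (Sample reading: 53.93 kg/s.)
Yes

mass flow rate has SI base units: kg / s
kg/s reduces to the same SI base units, so it is a valid unit for mass flow rate.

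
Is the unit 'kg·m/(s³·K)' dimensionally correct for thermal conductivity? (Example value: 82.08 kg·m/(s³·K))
Yes

thermal conductivity has SI base units: kg * m / (s^3 * K)
kg·m/(s³·K) reduces to the same SI base units, so it is a valid unit for thermal conductivity.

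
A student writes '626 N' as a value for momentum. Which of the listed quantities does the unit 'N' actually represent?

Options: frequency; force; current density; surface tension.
force

momentum should have units dimensionally equivalent to kg * m / s (e.g. kg·m/s).
The given unit 'N' reduces to kg * m / s^2. Of the listed options, that is the dimensionality of force.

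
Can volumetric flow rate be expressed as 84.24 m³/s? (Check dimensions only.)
Yes

volumetric flow rate has SI base units: m^3 / s
m³/s reduces to the same SI base units, so it is a valid unit for volumetric flow rate.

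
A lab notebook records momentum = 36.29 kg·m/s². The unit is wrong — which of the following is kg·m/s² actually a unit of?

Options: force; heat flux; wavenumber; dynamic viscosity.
force

momentum should have units dimensionally equivalent to kg * m / s (e.g. kg·m/s).
The given unit 'kg·m/s²' reduces to kg * m / s^2. Of the listed options, that is the dimensionality of force.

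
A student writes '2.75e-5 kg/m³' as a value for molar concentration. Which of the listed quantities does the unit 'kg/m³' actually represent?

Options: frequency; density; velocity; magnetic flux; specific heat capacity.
density

molar concentration should have units dimensionally equivalent to mol / m^3 (e.g. mol/m³).
The given unit 'kg/m³' reduces to kg / m^3. Of the listed options, that is the dimensionality of density.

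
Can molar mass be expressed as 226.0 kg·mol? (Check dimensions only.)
No

molar mass has SI base units: kg / mol
kg·mol does NOT reduce to kg / mol; a valid unit for molar mass would be e.g. kg/mol.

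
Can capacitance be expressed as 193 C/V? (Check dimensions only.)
Yes

capacitance has SI base units: A^2 * s^4 / (kg * m^2)
C/V reduces to the same SI base units, so it is a valid unit for capacitance.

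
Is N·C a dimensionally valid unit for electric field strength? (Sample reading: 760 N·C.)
No

electric field strength has SI base units: kg * m / (A * s^3)
N·C does NOT reduce to kg * m / (A * s^3); a valid unit for electric field strength would be e.g. V/m.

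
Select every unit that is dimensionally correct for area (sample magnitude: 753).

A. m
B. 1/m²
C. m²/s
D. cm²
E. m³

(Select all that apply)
D

area has SI base units: m^2

Checking each option against m^2:
  A. m: ✗ does not match
  B. 1/m²: ✗ does not match
  C. m²/s: ✗ does not match
  D. cm²: ✓ matches
  E. m³: ✗ does not match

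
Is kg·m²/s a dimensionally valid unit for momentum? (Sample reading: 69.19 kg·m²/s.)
No

momentum has SI base units: kg * m / s
kg·m²/s does NOT reduce to kg * m / s; a valid unit for momentum would be e.g. kg·m/s.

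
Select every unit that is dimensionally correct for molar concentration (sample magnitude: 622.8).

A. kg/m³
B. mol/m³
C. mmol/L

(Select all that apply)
B, C

molar concentration has SI base units: mol / m^3

Checking each option against mol / m^3:
  A. kg/m³: ✗ does not match
  B. mol/m³: ✓ matches
  C. mmol/L: ✓ matches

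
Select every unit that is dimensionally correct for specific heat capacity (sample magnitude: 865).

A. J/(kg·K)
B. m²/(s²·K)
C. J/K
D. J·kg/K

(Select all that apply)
A, B

specific heat capacity has SI base units: m^2 / (s^2 * K)

Checking each option against m^2 / (s^2 * K):
  A. J/(kg·K): ✓ matches
  B. m²/(s²·K): ✓ matches
  C. J/K: ✗ does not match
  D. J·kg/K: ✗ does not match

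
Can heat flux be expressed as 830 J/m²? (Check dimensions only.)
No

heat flux has SI base units: kg / s^3
J/m² does NOT reduce to kg / s^3; a valid unit for heat flux would be e.g. W/m².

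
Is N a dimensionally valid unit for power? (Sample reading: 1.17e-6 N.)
No

power has SI base units: kg * m^2 / s^3
N does NOT reduce to kg * m^2 / s^3; a valid unit for power would be e.g. W.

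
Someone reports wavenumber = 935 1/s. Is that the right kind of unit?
No

wavenumber has SI base units: 1 / m
1/s does NOT reduce to 1 / m; a valid unit for wavenumber would be e.g. 1/m.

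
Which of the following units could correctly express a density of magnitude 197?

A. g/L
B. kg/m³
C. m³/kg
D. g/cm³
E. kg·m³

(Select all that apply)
A, B, D

density has SI base units: kg / m^3

Checking each option against kg / m^3:
  A. g/L: ✓ matches
  B. kg/m³: ✓ matches
  C. m³/kg: ✗ does not match
  D. g/cm³: ✓ matches
  E. kg·m³: ✗ does not match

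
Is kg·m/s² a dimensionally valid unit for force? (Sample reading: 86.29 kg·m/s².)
Yes

force has SI base units: kg * m / s^2
kg·m/s² reduces to the same SI base units, so it is a valid unit for force.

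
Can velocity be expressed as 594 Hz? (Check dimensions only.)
No

velocity has SI base units: m / s
Hz does NOT reduce to m / s; a valid unit for velocity would be e.g. m/s.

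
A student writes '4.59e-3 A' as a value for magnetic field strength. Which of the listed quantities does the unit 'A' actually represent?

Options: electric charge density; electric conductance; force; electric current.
electric current

magnetic field strength should have units dimensionally equivalent to A / m (e.g. A/m).
The given unit 'A' reduces to A. Of the listed options, that is the dimensionality of electric current.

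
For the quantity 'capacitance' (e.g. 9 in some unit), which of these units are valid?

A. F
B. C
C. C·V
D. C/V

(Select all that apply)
A, D

capacitance has SI base units: A^2 * s^4 / (kg * m^2)

Checking each option against A^2 * s^4 / (kg * m^2):
  A. F: ✓ matches
  B. C: ✗ does not match
  C. C·V: ✗ does not match
  D. C/V: ✓ matches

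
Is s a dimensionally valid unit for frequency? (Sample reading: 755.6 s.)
No

frequency has SI base units: 1 / s
s does NOT reduce to 1 / s; a valid unit for frequency would be e.g. Hz.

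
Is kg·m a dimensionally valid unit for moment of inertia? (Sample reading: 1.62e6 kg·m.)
No

moment of inertia has SI base units: kg * m^2
kg·m does NOT reduce to kg * m^2; a valid unit for moment of inertia would be e.g. kg·m².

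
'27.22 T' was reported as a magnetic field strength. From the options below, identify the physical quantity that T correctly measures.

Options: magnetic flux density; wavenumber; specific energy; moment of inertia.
magnetic flux density

magnetic field strength should have units dimensionally equivalent to A / m (e.g. A/m).
The given unit 'T' reduces to kg / (A * s^2). Of the listed options, that is the dimensionality of magnetic flux density.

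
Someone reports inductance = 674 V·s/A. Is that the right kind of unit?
Yes

inductance has SI base units: kg * m^2 / (A^2 * s^2)
V·s/A reduces to the same SI base units, so it is a valid unit for inductance.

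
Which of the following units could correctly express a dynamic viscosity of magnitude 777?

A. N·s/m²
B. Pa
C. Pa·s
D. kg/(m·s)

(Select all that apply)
A, C, D

dynamic viscosity has SI base units: kg / (m * s)

Checking each option against kg / (m * s):
  A. N·s/m²: ✓ matches
  B. Pa: ✗ does not match
  C. Pa·s: ✓ matches
  D. kg/(m·s): ✓ matches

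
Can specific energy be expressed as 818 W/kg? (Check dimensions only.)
No

specific energy has SI base units: m^2 / s^2
W/kg does NOT reduce to m^2 / s^2; a valid unit for specific energy would be e.g. J/kg.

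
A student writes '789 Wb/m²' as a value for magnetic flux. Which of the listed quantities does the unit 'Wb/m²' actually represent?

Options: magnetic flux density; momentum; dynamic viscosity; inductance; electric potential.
magnetic flux density

magnetic flux should have units dimensionally equivalent to kg * m^2 / (A * s^2) (e.g. Wb).
The given unit 'Wb/m²' reduces to kg / (A * s^2). Of the listed options, that is the dimensionality of magnetic flux density.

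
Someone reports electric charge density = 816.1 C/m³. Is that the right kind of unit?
Yes

electric charge density has SI base units: A * s / m^3
C/m³ reduces to the same SI base units, so it is a valid unit for electric charge density.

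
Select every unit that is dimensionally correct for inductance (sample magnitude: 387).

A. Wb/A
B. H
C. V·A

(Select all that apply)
A, B

inductance has SI base units: kg * m^2 / (A^2 * s^2)

Checking each option against kg * m^2 / (A^2 * s^2):
  A. Wb/A: ✓ matches
  B. H: ✓ matches
  C. V·A: ✗ does not match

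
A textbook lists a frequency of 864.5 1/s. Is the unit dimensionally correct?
Yes

frequency has SI base units: 1 / s
1/s reduces to the same SI base units, so it is a valid unit for frequency.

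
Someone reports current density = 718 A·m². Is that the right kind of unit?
No

current density has SI base units: A / m^2
A·m² does NOT reduce to A / m^2; a valid unit for current density would be e.g. A/m².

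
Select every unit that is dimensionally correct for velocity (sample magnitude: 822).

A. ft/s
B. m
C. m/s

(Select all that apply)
A, C

velocity has SI base units: m / s

Checking each option against m / s:
  A. ft/s: ✓ matches
  B. m: ✗ does not match
  C. m/s: ✓ matches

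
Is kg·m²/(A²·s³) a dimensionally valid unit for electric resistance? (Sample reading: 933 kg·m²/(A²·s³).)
Yes

electric resistance has SI base units: kg * m^2 / (A^2 * s^3)
kg·m²/(A²·s³) reduces to the same SI base units, so it is a valid unit for electric resistance.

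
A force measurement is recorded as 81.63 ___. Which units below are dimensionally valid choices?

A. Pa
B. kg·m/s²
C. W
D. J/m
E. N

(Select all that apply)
B, D, E

force has SI base units: kg * m / s^2

Checking each option against kg * m / s^2:
  A. Pa: ✗ does not match
  B. kg·m/s²: ✓ matches
  C. W: ✗ does not match
  D. J/m: ✓ matches
  E. N: ✓ matches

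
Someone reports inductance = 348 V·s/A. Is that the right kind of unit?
Yes

inductance has SI base units: kg * m^2 / (A^2 * s^2)
V·s/A reduces to the same SI base units, so it is a valid unit for inductance.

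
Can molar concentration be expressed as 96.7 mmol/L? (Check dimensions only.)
Yes

molar concentration has SI base units: mol / m^3
mmol/L reduces to the same SI base units, so it is a valid unit for molar concentration.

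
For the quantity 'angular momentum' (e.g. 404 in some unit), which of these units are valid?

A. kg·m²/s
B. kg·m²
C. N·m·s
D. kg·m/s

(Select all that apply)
A, C

angular momentum has SI base units: kg * m^2 / s

Checking each option against kg * m^2 / s:
  A. kg·m²/s: ✓ matches
  B. kg·m²: ✗ does not match
  C. N·m·s: ✓ matches
  D. kg·m/s: ✗ does not match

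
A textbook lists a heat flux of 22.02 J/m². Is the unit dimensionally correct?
No

heat flux has SI base units: kg / s^3
J/m² does NOT reduce to kg / s^3; a valid unit for heat flux would be e.g. W/m².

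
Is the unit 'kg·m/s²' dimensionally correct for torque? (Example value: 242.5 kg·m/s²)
No

torque has SI base units: kg * m^2 / s^2
kg·m/s² does NOT reduce to kg * m^2 / s^2; a valid unit for torque would be e.g. N·m.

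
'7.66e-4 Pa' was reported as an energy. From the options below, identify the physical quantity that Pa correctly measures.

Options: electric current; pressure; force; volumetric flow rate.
pressure

energy should have units dimensionally equivalent to kg * m^2 / s^2 (e.g. J).
The given unit 'Pa' reduces to kg / (m * s^2). Of the listed options, that is the dimensionality of pressure.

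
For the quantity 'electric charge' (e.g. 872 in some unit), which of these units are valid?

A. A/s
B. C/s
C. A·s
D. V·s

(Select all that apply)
C

electric charge has SI base units: A * s

Checking each option against A * s:
  A. A/s: ✗ does not match
  B. C/s: ✗ does not match
  C. A·s: ✓ matches
  D. V·s: ✗ does not match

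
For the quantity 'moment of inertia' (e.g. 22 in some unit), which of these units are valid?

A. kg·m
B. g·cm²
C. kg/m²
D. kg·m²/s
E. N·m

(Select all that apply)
B

moment of inertia has SI base units: kg * m^2

Checking each option against kg * m^2:
  A. kg·m: ✗ does not match
  B. g·cm²: ✓ matches
  C. kg/m²: ✗ does not match
  D. kg·m²/s: ✗ does not match
  E. N·m: ✗ does not match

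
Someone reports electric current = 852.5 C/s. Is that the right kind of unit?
Yes

electric current has SI base units: A
C/s reduces to the same SI base units, so it is a valid unit for electric current.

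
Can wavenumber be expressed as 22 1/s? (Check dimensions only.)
No

wavenumber has SI base units: 1 / m
1/s does NOT reduce to 1 / m; a valid unit for wavenumber would be e.g. 1/m.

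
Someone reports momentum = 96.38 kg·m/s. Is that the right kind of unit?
Yes

momentum has SI base units: kg * m / s
kg·m/s reduces to the same SI base units, so it is a valid unit for momentum.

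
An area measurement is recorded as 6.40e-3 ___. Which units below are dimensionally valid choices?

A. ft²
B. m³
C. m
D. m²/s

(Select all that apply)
A

area has SI base units: m^2

Checking each option against m^2:
  A. ft²: ✓ matches
  B. m³: ✗ does not match
  C. m: ✗ does not match
  D. m²/s: ✗ does not match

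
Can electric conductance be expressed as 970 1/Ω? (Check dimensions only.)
Yes

electric conductance has SI base units: A^2 * s^3 / (kg * m^2)
1/Ω reduces to the same SI base units, so it is a valid unit for electric conductance.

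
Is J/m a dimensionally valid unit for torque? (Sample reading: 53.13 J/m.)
No

torque has SI base units: kg * m^2 / s^2
J/m does NOT reduce to kg * m^2 / s^2; a valid unit for torque would be e.g. N·m.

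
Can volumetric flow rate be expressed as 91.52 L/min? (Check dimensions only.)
Yes

volumetric flow rate has SI base units: m^3 / s
L/min reduces to the same SI base units, so it is a valid unit for volumetric flow rate.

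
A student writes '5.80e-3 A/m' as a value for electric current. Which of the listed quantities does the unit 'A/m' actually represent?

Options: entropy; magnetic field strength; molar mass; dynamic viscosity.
magnetic field strength

electric current should have units dimensionally equivalent to A (e.g. A).
The given unit 'A/m' reduces to A / m. Of the listed options, that is the dimensionality of magnetic field strength.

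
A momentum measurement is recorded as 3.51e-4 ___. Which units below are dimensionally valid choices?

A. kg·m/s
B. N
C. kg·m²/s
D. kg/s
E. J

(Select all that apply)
A

momentum has SI base units: kg * m / s

Checking each option against kg * m / s:
  A. kg·m/s: ✓ matches
  B. N: ✗ does not match
  C. kg·m²/s: ✗ does not match
  D. kg/s: ✗ does not match
  E. J: ✗ does not match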